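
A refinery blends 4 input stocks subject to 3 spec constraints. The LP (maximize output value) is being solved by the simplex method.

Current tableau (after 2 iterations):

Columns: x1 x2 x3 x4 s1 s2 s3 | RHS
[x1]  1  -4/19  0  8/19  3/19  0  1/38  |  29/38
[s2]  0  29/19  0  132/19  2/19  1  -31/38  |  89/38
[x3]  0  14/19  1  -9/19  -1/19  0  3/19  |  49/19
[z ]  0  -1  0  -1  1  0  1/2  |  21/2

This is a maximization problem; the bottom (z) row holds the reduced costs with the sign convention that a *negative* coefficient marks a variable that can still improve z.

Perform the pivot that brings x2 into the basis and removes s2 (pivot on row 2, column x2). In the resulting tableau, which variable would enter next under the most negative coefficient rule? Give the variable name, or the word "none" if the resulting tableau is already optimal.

s3

Pivot element 29/19. New z-row = old z-row − (-1)·(row 2/(29/19)).
Updated z-row coefficients: x1: 0, x2: 0, x3: 0, x4: 103/29, s1: 31/29, s2: 19/29, s3: -1/29.
The most negative is -1/29 in column s3, so s3 would enter next.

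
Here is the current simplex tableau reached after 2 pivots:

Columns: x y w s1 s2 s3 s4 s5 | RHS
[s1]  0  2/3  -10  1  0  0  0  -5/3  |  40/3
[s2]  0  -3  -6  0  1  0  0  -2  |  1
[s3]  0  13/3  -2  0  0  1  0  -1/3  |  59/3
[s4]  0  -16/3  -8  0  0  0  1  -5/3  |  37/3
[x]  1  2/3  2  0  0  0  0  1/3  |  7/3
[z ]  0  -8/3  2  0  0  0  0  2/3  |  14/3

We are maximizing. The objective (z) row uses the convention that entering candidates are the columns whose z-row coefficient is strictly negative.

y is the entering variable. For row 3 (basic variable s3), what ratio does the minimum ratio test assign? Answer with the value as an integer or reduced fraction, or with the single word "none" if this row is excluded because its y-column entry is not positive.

Ratio = RHS / (y entry) = (59/3) / (13/3) = 59/13.

59/13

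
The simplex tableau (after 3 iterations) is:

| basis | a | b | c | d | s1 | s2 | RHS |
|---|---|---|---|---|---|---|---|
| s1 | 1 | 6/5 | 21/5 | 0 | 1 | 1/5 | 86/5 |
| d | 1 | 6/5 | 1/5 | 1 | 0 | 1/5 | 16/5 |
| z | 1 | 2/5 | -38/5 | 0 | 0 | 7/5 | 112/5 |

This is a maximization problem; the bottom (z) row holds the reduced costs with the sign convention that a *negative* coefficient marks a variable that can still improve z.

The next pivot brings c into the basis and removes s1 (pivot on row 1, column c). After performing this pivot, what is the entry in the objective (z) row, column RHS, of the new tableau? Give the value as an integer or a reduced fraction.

Pivot element is row 1, column c: 21/5.
Normalize row 1: new (row 1, RHS) = (86/5)/(21/5) = 86/21.
z-row ← z-row − (-38/5)·(new row 1): 112/5 − (-38/5)·(86/21) = 1124/21.

1124/21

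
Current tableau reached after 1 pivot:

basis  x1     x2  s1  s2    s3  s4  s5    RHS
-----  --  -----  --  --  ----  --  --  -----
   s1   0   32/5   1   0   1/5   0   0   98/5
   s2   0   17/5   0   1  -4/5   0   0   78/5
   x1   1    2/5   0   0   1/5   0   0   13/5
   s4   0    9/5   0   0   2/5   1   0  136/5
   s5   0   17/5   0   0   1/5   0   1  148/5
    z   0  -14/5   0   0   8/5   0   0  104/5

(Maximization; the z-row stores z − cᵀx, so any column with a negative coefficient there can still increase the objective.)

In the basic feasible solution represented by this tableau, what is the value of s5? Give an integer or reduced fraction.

s5 is basic (row 5); its value is the RHS of that row: 148/5.

148/5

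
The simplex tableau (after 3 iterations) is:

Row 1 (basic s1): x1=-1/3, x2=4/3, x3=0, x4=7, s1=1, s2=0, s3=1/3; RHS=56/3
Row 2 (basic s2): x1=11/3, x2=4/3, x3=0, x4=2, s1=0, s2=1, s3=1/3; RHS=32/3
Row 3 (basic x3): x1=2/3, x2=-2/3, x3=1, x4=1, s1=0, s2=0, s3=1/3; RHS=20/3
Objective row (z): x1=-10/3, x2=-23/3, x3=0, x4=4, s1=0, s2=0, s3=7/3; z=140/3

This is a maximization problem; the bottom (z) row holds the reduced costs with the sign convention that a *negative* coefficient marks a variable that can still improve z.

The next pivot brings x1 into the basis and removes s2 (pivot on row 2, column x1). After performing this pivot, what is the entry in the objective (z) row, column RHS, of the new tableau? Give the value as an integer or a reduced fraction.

Pivot element is row 2, column x1: 11/3.
Normalize row 2: new (row 2, RHS) = (32/3)/(11/3) = 32/11.
z-row ← z-row − (-10/3)·(new row 2): 140/3 − (-10/3)·(32/11) = 620/11.

620/11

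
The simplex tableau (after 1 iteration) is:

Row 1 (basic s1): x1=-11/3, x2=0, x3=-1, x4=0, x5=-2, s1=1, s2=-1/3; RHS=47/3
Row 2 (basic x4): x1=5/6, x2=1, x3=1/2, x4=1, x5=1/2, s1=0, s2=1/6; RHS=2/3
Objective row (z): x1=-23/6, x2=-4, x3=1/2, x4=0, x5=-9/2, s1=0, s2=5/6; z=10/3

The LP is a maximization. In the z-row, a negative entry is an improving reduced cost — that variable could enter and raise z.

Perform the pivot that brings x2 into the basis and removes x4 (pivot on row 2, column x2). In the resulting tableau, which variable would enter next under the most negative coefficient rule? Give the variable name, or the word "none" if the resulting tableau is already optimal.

x5

Pivot element 1. New z-row = old z-row − (-4)·(row 2/1).
Updated z-row coefficients: x1: -1/2, x2: 0, x3: 5/2, x4: 4, x5: -5/2, s1: 0, s2: 3/2.
The most negative is -5/2 in column x5, so x5 would enter next.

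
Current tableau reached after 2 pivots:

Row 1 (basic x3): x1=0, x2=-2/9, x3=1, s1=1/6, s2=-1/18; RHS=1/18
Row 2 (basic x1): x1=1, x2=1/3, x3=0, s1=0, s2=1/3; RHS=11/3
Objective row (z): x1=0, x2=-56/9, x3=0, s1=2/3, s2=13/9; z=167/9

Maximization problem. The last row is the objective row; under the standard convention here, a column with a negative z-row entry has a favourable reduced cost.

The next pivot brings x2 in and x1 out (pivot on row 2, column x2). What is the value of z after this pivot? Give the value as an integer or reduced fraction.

Minimum ratio for x2: (11/3)/(1/3) = 11.
z changes by −(z-row coeff of x2)·ratio = −(-56/9)·11 = 616/9.
New z = 167/9 + (616/9) = 87.

87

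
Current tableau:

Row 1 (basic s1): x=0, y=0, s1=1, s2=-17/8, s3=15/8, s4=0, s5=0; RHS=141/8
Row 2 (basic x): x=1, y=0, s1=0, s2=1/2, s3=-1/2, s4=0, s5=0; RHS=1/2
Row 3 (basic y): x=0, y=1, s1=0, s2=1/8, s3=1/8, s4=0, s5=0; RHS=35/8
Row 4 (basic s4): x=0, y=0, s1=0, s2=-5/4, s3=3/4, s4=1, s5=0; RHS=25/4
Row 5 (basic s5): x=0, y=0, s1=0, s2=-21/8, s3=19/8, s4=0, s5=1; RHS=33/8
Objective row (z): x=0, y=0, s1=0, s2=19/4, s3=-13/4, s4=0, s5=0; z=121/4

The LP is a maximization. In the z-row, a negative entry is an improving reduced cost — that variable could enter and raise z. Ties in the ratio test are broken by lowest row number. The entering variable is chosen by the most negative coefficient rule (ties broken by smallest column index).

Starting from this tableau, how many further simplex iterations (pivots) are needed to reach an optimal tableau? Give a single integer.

pivot: s3 in, s5 out → z = 682/19
No improving column remains; optimal.

1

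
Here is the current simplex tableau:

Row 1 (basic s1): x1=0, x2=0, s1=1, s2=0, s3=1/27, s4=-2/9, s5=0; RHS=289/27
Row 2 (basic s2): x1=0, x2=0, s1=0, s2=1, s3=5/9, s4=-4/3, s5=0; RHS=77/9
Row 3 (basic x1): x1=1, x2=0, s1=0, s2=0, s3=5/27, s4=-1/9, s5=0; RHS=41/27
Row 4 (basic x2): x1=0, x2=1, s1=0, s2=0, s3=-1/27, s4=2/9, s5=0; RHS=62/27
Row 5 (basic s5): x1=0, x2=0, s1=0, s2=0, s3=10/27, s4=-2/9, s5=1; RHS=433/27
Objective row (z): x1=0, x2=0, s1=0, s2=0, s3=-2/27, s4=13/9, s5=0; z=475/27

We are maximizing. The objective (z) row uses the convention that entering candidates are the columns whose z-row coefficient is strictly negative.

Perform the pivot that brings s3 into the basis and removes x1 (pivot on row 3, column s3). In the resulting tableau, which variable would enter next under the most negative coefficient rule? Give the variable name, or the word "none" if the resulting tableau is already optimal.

none

Pivot element 5/27. New z-row = old z-row − (-2/27)·(row 3/(5/27)).
Updated z-row coefficients: x1: 2/5, x2: 0, s1: 0, s2: 0, s3: 0, s4: 7/5, s5: 0.
No coefficient is strictly negative; the tableau after this pivot is optimal.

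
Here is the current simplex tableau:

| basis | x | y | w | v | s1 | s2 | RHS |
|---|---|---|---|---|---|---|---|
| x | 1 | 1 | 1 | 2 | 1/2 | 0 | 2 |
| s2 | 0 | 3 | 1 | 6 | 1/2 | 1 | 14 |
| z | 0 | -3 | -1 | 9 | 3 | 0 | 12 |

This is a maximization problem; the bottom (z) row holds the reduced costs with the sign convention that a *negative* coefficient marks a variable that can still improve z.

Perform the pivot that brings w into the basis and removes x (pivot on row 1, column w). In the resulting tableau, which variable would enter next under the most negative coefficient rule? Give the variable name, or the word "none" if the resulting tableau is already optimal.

y

Pivot element 1. New z-row = old z-row − (-1)·(row 1/1).
Updated z-row coefficients: x: 1, y: -2, w: 0, v: 11, s1: 7/2, s2: 0.
The most negative is -2 in column y, so y would enter next.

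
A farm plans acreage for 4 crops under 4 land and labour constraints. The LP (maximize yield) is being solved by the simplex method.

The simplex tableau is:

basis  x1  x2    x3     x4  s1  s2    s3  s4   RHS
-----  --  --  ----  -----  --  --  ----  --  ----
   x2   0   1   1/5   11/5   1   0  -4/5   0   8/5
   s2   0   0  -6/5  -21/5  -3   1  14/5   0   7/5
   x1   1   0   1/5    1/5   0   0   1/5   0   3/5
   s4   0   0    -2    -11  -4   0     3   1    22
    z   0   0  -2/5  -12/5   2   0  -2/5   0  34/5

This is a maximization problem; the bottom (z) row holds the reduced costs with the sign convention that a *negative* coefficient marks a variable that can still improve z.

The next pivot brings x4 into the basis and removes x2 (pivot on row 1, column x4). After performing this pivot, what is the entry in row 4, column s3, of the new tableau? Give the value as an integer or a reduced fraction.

Pivot element is row 1, column x4: 11/5.
Normalize row 1: new (row 1, s3) = (-4/5)/(11/5) = -4/11.
row 4 ← row 4 − (-11)·(new row 1): 3 − (-11)·(-4/11) = -1.

-1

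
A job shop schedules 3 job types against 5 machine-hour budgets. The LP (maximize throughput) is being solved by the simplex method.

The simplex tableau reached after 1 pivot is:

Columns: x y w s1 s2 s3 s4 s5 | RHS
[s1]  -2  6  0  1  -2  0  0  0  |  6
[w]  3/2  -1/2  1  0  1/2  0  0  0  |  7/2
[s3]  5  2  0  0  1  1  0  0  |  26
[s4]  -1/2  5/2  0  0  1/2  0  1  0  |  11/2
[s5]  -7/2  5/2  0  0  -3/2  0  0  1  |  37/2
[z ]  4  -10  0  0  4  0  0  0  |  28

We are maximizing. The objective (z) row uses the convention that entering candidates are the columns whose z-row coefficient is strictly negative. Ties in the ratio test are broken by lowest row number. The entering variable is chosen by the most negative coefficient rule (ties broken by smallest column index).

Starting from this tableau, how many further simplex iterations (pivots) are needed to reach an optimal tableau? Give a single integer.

1

pivot: y in, s1 out → z = 38
No improving column remains; optimal.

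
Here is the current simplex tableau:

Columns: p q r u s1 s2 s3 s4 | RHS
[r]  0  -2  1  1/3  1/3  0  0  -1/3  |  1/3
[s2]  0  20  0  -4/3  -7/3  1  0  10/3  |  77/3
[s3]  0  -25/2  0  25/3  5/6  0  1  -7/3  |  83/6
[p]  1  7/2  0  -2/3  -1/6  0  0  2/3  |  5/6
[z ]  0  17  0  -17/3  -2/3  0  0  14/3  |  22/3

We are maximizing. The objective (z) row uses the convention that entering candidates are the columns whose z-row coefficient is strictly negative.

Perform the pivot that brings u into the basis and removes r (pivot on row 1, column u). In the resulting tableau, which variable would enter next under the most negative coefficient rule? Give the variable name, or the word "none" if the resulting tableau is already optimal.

Pivot element 1/3. New z-row = old z-row − (-17/3)·(row 1/(1/3)).
Updated z-row coefficients: p: 0, q: -17, r: 17, u: 0, s1: 5, s2: 0, s3: 0, s4: -1.
The most negative is -17 in column q, so q would enter next.

q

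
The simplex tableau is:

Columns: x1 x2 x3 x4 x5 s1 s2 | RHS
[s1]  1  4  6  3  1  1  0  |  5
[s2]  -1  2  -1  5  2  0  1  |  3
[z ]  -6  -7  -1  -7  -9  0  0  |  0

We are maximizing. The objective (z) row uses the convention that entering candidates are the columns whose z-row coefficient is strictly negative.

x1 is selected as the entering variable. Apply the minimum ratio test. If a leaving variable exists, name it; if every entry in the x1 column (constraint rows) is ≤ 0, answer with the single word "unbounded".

s1

Ratios: row 1 (s1): 5/1 = 5; row 2 (s2): entry -1 ≤ 0, skip.
Minimum ratio is in the s1 row, so s1 leaves.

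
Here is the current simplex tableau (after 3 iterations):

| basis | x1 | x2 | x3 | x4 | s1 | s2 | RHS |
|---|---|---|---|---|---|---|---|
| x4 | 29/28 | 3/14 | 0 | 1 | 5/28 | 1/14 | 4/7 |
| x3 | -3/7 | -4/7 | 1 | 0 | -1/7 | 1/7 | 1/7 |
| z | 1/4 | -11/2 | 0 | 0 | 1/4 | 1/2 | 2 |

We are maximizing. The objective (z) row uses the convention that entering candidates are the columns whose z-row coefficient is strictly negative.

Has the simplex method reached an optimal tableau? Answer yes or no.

Column x2 has objective-row coefficient -11/2, which is negative; an improving pivot exists, so not yet optimal.

no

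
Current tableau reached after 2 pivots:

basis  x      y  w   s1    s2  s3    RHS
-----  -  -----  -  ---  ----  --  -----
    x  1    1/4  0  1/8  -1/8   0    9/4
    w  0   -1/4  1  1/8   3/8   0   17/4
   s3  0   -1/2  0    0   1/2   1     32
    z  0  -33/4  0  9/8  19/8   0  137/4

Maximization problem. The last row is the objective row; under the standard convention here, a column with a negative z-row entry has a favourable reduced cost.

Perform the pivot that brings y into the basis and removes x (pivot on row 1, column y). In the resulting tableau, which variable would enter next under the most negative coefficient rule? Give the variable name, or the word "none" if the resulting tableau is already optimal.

s2

Pivot element 1/4. New z-row = old z-row − (-33/4)·(row 1/(1/4)).
Updated z-row coefficients: x: 33, y: 0, w: 0, s1: 21/4, s2: -7/4, s3: 0.
The most negative is -7/4 in column s2, so s2 would enter next.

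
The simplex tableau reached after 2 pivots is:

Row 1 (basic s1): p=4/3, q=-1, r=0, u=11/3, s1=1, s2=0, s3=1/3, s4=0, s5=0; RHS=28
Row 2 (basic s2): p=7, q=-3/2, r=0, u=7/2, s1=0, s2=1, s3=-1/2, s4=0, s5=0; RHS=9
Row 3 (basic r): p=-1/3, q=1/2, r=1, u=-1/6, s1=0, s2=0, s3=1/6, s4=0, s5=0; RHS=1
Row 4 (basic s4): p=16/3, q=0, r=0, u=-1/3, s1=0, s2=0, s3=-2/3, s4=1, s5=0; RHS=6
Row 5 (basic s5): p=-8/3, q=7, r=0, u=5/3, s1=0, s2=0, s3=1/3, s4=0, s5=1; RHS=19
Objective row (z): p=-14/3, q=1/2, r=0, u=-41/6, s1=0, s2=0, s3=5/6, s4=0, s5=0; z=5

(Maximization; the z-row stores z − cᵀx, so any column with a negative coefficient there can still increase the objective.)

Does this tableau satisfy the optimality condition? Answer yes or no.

no

Column p has objective-row coefficient -14/3, which is negative; an improving pivot exists, so not yet optimal.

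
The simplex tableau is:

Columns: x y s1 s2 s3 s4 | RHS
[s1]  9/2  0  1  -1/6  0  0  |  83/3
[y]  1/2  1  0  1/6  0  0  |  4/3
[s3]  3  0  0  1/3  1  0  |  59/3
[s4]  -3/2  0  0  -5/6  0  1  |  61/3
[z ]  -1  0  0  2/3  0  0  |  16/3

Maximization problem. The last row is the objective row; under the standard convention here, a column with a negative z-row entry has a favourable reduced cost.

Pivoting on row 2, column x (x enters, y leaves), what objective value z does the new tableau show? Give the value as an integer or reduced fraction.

8

Minimum ratio for x: (4/3)/(1/2) = 8/3.
z changes by −(z-row coeff of x)·ratio = −(-1)·(8/3) = 8/3.
New z = 16/3 + (8/3) = 8.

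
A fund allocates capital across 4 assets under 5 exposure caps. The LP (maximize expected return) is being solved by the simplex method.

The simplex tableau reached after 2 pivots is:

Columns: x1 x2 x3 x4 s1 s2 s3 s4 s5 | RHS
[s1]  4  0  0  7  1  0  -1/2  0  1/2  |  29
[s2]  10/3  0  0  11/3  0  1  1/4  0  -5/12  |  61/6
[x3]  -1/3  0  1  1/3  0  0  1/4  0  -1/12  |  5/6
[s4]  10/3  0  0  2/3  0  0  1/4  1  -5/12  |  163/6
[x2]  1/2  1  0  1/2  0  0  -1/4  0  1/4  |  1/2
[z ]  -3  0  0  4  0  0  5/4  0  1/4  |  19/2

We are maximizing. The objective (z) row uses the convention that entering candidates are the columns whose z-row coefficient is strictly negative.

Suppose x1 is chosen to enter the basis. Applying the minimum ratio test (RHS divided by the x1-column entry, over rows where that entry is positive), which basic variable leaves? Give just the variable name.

Ratios: row 1 (s1): 29/4 = 29/4; row 2 (s2): (61/6)/(10/3) = 61/20; row 3 (x3): entry -1/3 ≤ 0, skip; row 4 (s4): (163/6)/(10/3) = 163/20; row 5 (x2): (1/2)/(1/2) = 1.
Minimum ratio 1 is in the x2 row, so x2 leaves.

x2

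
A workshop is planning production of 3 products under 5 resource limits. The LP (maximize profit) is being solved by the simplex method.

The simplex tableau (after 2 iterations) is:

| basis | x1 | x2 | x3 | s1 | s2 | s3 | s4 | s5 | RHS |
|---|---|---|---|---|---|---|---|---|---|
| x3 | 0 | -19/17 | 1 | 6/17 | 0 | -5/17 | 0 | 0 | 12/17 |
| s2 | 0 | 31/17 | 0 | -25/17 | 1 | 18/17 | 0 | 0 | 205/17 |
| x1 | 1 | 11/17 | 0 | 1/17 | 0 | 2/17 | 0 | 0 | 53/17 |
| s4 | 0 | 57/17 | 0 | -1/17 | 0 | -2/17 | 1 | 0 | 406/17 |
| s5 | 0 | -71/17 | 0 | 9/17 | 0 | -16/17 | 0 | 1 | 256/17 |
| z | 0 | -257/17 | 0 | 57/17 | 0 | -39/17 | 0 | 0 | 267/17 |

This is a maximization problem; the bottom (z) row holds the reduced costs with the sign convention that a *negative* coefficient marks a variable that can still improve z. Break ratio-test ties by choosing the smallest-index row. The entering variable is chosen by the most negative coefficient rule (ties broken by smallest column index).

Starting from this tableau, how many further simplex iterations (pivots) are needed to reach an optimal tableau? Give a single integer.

pivot: x2 in, x1 out → z = 974/11
No improving column remains; optimal.

1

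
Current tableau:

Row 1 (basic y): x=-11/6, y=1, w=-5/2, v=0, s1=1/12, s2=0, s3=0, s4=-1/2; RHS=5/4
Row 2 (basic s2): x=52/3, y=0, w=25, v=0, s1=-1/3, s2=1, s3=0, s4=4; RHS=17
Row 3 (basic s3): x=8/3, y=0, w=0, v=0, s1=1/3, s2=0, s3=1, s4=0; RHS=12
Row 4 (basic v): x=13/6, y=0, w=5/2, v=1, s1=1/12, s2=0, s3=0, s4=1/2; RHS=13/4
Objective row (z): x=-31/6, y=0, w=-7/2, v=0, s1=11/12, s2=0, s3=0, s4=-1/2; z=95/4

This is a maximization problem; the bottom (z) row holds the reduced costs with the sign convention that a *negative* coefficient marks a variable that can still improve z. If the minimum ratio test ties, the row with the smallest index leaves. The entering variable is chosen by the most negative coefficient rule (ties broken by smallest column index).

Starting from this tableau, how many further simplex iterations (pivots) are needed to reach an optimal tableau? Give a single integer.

pivot: x in, s2 out → z = 2997/104
No improving column remains; optimal.

1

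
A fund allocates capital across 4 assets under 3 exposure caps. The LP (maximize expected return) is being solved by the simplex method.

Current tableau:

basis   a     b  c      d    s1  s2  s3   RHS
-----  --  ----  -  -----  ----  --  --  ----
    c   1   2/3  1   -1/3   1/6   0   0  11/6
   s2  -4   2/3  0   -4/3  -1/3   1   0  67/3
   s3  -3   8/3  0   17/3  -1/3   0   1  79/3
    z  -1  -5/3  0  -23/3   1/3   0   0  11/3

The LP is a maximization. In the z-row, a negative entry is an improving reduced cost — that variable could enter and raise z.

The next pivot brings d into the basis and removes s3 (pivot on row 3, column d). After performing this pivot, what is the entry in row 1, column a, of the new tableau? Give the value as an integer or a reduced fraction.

14/17

Pivot element is row 3, column d: 17/3.
Normalize row 3: new (row 3, a) = (-3)/(17/3) = -9/17.
row 1 ← row 1 − (-1/3)·(new row 3): 1 − (-1/3)·(-9/17) = 14/17.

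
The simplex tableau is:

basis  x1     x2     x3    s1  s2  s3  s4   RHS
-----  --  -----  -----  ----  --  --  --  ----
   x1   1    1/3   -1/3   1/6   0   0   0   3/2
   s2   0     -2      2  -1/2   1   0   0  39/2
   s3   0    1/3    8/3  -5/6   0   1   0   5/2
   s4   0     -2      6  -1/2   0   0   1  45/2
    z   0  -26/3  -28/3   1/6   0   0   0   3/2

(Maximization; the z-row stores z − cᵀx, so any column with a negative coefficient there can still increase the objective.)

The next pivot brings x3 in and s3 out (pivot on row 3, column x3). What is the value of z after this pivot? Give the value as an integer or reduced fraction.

41/4

Minimum ratio for x3: (5/2)/(8/3) = 15/16.
z changes by −(z-row coeff of x3)·ratio = −(-28/3)·(15/16) = 35/4.
New z = 3/2 + (35/4) = 41/4.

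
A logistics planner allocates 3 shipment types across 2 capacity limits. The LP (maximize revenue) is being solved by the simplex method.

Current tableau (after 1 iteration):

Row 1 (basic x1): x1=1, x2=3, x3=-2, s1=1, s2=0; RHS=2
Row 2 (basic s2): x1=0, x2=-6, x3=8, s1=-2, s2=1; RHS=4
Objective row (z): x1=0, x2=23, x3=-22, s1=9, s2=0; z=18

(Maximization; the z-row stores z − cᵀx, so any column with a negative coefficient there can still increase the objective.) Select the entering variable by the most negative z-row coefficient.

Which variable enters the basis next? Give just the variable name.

x3

Objective-row coefficients: x1: 0, x2: 23, x3: -22, s1: 9, s2: 0.
The most negative is -22 in column x3, so x3 enters.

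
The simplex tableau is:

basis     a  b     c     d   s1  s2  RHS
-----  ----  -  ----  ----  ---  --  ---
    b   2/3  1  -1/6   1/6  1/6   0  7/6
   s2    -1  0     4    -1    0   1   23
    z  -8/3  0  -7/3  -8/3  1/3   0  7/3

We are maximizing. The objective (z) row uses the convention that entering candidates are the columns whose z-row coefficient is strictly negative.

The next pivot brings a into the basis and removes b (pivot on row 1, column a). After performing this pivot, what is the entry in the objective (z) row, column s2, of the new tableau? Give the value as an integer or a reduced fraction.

0

Pivot element is row 1, column a: 2/3.
Normalize row 1: new (row 1, s2) = 0/(2/3) = 0.
z-row ← z-row − (-8/3)·(new row 1): 0 − (-8/3)·0 = 0.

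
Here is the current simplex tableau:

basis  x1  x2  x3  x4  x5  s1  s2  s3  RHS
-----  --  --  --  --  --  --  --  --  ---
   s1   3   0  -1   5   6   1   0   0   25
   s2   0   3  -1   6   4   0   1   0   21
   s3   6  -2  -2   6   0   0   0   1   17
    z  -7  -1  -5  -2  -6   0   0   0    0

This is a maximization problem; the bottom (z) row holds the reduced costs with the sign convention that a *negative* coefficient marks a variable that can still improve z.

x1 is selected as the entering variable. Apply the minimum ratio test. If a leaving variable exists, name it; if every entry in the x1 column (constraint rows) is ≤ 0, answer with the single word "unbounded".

s3

Ratios: row 1 (s1): 25/3 = 25/3; row 2 (s2): entry 0 ≤ 0, skip; row 3 (s3): 17/6 = 17/6.
Minimum ratio is in the s3 row, so s3 leaves.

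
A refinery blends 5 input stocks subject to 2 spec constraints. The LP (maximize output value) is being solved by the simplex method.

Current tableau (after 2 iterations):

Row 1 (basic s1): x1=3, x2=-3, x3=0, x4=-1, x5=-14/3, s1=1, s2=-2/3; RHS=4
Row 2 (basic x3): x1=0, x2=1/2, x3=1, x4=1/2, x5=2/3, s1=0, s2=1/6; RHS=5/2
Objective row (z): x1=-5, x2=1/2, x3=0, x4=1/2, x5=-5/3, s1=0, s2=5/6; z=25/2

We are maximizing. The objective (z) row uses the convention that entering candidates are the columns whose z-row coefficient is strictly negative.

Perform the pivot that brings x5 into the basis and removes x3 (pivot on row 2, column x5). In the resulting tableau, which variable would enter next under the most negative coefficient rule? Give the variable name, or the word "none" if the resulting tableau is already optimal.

Pivot element 2/3. New z-row = old z-row − (-5/3)·(row 2/(2/3)).
Updated z-row coefficients: x1: -5, x2: 7/4, x3: 5/2, x4: 7/4, x5: 0, s1: 0, s2: 5/4.
The most negative is -5 in column x1, so x1 would enter next.

x1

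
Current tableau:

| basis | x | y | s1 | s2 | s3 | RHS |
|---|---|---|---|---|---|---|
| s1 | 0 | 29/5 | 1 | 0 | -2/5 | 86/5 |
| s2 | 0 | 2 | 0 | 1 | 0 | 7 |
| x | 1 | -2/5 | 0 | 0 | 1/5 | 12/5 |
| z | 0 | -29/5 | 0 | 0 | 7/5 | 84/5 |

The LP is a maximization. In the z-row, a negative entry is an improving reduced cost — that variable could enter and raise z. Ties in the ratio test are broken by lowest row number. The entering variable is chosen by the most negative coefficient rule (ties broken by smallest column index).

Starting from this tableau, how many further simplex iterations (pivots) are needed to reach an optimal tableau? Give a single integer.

pivot: y in, s1 out → z = 34
No improving column remains; optimal.

1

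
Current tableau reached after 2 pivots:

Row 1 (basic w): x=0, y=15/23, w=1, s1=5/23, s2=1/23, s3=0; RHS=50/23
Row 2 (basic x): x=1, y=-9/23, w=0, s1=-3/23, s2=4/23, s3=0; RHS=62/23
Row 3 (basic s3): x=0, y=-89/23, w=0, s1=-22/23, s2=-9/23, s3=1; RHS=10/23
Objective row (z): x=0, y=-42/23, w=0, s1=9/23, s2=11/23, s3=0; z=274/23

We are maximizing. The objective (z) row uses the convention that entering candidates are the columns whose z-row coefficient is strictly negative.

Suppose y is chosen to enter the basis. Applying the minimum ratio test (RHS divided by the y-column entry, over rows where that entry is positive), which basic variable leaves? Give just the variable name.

w

Ratios: row 1 (w): (50/23)/(15/23) = 10/3; row 2 (x): entry -9/23 ≤ 0, skip; row 3 (s3): entry -89/23 ≤ 0, skip.
Minimum ratio 10/3 is in the w row, so w leaves.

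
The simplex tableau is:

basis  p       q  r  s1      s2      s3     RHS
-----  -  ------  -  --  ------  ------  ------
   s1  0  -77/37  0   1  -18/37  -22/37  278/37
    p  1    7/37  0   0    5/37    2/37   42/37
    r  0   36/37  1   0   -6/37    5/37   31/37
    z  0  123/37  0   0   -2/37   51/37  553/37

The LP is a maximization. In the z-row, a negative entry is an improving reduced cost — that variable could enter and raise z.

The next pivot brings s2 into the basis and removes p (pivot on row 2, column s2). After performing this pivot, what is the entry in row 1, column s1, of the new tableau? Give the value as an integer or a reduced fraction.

1

Pivot element is row 2, column s2: 5/37.
Normalize row 2: new (row 2, s1) = 0/(5/37) = 0.
row 1 ← row 1 − (-18/37)·(new row 2): 1 − (-18/37)·0 = 1.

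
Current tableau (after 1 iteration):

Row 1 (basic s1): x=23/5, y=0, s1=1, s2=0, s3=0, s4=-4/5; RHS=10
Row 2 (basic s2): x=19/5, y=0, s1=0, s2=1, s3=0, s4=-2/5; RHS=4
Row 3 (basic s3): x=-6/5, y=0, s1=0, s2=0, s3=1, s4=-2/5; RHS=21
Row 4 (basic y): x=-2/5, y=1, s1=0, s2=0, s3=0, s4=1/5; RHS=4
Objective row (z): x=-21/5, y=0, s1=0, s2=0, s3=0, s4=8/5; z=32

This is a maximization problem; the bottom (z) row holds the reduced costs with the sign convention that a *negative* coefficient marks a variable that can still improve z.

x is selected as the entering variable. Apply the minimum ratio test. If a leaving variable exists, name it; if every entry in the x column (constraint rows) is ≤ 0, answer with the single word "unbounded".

Ratios: row 1 (s1): 10/(23/5) = 50/23; row 2 (s2): 4/(19/5) = 20/19; row 3 (s3): entry -6/5 ≤ 0, skip; row 4 (y): entry -2/5 ≤ 0, skip.
Minimum ratio is in the s2 row, so s2 leaves.

s2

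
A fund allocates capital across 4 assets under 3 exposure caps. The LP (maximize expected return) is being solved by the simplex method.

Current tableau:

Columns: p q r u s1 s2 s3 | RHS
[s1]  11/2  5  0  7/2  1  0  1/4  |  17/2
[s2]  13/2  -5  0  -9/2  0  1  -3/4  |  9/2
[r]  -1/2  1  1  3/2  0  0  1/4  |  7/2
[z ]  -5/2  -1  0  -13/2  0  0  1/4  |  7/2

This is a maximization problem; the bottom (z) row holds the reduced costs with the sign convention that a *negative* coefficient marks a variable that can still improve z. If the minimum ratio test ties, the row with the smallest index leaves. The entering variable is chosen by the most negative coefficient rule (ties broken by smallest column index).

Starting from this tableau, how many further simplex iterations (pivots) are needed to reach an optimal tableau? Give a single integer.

pivot: u in, r out → z = 56/3
pivot: p in, s1 out → z = 189/10
No improving column remains; optimal.

2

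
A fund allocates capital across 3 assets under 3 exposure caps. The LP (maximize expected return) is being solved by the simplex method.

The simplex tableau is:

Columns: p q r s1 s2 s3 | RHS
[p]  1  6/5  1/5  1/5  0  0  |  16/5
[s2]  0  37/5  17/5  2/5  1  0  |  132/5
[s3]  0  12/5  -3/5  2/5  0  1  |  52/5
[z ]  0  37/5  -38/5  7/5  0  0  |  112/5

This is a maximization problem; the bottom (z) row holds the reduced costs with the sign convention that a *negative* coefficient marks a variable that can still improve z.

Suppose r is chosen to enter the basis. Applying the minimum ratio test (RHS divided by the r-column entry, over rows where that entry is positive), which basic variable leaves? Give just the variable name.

Ratios: row 1 (p): (16/5)/(1/5) = 16; row 2 (s2): (132/5)/(17/5) = 132/17; row 3 (s3): entry -3/5 ≤ 0, skip.
Minimum ratio 132/17 is in the s2 row, so s2 leaves.

s2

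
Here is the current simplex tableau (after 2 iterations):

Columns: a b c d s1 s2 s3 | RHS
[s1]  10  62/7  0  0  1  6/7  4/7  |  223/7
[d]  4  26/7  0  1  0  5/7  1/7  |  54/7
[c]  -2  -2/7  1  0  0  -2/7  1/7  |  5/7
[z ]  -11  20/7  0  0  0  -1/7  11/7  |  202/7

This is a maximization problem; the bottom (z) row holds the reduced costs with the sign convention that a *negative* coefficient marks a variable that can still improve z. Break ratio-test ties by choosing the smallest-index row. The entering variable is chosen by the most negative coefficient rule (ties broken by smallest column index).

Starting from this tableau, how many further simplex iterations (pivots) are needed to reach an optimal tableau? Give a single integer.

pivot: a in, d out → z = 701/14
No improving column remains; optimal.

1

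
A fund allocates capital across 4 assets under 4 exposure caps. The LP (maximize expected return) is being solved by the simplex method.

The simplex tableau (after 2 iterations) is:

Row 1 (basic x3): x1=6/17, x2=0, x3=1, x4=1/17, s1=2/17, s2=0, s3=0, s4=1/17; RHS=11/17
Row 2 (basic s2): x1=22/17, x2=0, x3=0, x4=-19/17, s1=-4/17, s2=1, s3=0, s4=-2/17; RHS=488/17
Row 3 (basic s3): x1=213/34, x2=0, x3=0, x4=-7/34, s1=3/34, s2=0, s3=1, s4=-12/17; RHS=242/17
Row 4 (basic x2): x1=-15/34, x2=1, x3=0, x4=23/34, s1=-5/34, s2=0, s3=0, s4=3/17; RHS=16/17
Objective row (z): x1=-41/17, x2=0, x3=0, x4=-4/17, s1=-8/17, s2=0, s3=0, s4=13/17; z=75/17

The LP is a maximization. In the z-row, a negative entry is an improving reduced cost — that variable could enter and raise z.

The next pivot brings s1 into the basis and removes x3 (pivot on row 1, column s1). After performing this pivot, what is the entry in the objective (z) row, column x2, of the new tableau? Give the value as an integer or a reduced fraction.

0

Pivot element is row 1, column s1: 2/17.
Normalize row 1: new (row 1, x2) = 0/(2/17) = 0.
z-row ← z-row − (-8/17)·(new row 1): 0 − (-8/17)·0 = 0.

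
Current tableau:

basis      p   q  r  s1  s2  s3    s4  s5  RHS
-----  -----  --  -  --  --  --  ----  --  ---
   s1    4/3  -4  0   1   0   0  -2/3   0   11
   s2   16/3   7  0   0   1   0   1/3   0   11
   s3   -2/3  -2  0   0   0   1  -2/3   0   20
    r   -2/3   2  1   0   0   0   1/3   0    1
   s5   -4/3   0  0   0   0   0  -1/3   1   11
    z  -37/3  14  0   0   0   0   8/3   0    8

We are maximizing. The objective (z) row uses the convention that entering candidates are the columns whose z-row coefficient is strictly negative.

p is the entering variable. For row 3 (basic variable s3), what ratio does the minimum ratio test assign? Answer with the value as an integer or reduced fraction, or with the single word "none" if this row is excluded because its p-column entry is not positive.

none

The p entry in row 3 is -2/3 ≤ 0, so this row gives no ratio.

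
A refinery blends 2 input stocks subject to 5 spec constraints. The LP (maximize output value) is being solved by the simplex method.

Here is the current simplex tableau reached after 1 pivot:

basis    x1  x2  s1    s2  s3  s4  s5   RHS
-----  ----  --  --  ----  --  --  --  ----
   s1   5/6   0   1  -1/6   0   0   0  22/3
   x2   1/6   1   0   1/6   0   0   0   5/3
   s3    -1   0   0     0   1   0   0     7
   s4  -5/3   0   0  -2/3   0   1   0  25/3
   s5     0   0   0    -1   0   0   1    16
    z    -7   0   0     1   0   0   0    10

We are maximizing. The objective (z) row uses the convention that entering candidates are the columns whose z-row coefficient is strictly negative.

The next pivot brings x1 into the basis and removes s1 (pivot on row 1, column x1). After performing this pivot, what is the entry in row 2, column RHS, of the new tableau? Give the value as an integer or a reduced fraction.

Pivot element is row 1, column x1: 5/6.
Normalize row 1: new (row 1, RHS) = (22/3)/(5/6) = 44/5.
row 2 ← row 2 − (1/6)·(new row 1): 5/3 − (1/6)·(44/5) = 1/5.

1/5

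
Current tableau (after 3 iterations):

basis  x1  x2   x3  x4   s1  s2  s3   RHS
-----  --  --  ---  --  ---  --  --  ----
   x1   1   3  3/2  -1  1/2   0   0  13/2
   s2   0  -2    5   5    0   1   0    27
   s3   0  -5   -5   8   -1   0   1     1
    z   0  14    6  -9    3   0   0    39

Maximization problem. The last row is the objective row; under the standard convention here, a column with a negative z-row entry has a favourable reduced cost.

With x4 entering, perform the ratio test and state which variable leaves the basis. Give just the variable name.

Ratios: row 1 (x1): entry -1 ≤ 0, skip; row 2 (s2): 27/5 = 27/5; row 3 (s3): 1/8 = 1/8.
Minimum ratio 1/8 is in the s3 row, so s3 leaves.

s3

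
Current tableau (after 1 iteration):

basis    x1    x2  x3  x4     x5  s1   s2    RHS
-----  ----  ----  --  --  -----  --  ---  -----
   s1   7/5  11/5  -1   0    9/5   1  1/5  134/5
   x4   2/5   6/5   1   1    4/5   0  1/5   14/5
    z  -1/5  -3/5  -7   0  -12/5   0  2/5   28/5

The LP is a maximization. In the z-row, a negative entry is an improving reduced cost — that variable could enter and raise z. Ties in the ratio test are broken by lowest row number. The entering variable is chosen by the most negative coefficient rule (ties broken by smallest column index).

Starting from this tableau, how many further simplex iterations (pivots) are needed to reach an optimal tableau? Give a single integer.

1

pivot: x3 in, x4 out → z = 126/5
No improving column remains; optimal.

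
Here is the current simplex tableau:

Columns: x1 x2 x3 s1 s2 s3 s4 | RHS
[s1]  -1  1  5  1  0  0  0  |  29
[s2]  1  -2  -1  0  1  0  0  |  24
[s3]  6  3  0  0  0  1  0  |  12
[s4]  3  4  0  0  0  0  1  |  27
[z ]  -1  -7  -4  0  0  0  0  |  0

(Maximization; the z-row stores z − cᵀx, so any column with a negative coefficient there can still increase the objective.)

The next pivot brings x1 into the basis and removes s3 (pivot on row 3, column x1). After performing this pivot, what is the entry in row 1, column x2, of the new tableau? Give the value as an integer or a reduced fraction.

Pivot element is row 3, column x1: 6.
Normalize row 3: new (row 3, x2) = 3/6 = 1/2.
row 1 ← row 1 − (-1)·(new row 3): 1 − (-1)·(1/2) = 3/2.

3/2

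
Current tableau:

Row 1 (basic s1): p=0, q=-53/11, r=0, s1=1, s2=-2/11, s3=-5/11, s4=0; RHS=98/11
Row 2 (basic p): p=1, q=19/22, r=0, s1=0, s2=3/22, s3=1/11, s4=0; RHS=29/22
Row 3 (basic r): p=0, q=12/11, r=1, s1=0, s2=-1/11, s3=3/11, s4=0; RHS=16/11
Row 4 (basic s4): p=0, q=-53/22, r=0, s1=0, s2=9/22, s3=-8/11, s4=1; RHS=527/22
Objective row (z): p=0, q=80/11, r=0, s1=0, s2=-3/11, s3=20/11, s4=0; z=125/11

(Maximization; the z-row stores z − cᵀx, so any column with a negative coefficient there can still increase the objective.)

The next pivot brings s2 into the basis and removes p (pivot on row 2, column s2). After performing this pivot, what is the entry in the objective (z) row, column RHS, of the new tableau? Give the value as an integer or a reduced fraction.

14

Pivot element is row 2, column s2: 3/22.
Normalize row 2: new (row 2, RHS) = (29/22)/(3/22) = 29/3.
z-row ← z-row − (-3/11)·(new row 2): 125/11 − (-3/11)·(29/3) = 14.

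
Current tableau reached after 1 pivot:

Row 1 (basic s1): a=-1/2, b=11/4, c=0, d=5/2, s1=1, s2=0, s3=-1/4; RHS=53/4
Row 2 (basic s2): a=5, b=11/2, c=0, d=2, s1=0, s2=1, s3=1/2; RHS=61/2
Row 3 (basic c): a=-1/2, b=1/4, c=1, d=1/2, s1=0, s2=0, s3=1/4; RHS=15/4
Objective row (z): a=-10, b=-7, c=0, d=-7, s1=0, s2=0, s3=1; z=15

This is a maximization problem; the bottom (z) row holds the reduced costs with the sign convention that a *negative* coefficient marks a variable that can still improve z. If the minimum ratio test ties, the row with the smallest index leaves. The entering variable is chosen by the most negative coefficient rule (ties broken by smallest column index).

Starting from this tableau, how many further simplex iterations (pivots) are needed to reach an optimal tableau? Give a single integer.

2

pivot: a in, s2 out → z = 76
pivot: d in, s1 out → z = 847/9
No improving column remains; optimal.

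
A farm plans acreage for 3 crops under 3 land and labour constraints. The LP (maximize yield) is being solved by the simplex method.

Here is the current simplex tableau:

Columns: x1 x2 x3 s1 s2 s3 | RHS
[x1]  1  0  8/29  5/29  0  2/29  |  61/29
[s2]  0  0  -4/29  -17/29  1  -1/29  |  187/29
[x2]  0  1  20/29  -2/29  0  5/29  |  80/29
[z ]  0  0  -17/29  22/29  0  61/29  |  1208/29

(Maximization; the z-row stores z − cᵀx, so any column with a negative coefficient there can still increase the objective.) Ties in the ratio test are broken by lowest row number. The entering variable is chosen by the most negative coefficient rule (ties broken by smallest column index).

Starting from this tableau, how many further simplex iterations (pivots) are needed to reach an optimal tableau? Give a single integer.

pivot: x3 in, x2 out → z = 44
No improving column remains; optimal.

1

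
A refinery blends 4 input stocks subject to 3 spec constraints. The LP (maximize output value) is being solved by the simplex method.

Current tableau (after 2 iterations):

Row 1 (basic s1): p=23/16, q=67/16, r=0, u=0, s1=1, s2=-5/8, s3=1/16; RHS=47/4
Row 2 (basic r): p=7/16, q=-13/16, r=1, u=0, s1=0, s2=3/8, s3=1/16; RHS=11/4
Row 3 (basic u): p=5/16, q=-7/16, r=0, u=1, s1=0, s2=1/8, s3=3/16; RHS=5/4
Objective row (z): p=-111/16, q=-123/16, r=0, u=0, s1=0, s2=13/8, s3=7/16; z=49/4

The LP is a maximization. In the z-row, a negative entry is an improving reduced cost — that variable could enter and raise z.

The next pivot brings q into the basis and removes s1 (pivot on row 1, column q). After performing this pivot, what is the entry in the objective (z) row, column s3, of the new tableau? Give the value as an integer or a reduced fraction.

37/67

Pivot element is row 1, column q: 67/16.
Normalize row 1: new (row 1, s3) = (1/16)/(67/16) = 1/67.
z-row ← z-row − (-123/16)·(new row 1): 7/16 − (-123/16)·(1/67) = 37/67.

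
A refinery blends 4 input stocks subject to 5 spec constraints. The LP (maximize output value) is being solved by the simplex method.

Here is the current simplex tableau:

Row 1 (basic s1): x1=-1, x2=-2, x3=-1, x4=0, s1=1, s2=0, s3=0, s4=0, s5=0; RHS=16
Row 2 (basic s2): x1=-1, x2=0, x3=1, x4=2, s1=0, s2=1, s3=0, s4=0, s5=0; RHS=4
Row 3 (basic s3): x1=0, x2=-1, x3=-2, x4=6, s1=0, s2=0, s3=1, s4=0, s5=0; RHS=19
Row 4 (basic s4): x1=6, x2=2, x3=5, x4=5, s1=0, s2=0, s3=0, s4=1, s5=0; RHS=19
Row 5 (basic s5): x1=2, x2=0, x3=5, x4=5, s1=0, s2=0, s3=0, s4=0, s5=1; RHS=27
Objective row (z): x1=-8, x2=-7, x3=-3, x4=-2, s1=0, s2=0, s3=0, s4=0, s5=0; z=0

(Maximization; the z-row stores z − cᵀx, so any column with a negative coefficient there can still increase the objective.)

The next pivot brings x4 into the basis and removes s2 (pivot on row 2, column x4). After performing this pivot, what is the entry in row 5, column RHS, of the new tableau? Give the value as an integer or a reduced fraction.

17

Pivot element is row 2, column x4: 2.
Normalize row 2: new (row 2, RHS) = 4/2 = 2.
row 5 ← row 5 − 5·(new row 2): 27 − 5·2 = 17.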